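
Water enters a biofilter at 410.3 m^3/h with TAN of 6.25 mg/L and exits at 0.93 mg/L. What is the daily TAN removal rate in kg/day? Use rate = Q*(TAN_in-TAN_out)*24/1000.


Concentration drop: TAN_in - TAN_out = 6.25 - 0.93 = 5.32 mg/L
Hourly TAN removed = Q * dTAN = 410.3 m^3/h * 5.32 mg/L = 2182.796 g/h  (m^3/h * mg/L = g/h)
Daily TAN removed = 2182.796 * 24 = 52387.104 g/day
Convert to kg/day: 52387.104 / 1000 = 52.387104 kg/day

52.387104 kg/day


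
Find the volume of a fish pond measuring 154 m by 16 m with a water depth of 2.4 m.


Base area = L * W = 154 * 16 = 2464 m^2
Volume = area * depth = 2464 * 2.4 = 5913.6 m^3

5913.6 m^3


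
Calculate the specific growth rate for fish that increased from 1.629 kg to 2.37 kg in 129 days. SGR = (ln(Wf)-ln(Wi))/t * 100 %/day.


ln(W_f) = ln(2.37) = 0.86288996
ln(W_i) = ln(1.629) = 0.48796633
ln(W_f) - ln(W_i) = 0.86288996 - 0.48796633 = 0.37492363
SGR = 0.37492363 / 129 * 100 = 0.290638 %/day

0.290638 %/day


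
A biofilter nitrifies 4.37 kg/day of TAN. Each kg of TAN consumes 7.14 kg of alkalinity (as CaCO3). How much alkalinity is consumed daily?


Alkalinity factor: 7.14 kg CaCO3 consumed per kg TAN nitrified
alk = 4.37 kg TAN * 7.14 = 31.2018 kg CaCO3/day

31.2018 kg CaCO3/day


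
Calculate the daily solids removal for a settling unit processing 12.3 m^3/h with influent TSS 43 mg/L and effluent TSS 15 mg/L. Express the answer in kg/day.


Concentration drop: TSS_in - TSS_out = 43 - 15 = 28 mg/L
Hourly solids removed = Q * dTSS = 12.3 m^3/h * 28 mg/L = 344.4 g/h  (m^3/h * mg/L = g/h)
Daily solids removed = 344.4 * 24 = 8265.6 g/day
Convert g to kg: 8265.6 / 1000 = 8.2656 kg/day

8.2656 kg/day


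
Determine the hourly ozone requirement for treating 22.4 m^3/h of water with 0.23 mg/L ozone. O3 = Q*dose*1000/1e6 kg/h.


O3 demand (mg/h) = Q * dose * 1000 = 22.4 * 0.23 * 1000 = 5152 mg/h
Convert mg to kg: 5152 / 1e6 = 0.005152 kg/h

0.005152 kg/h


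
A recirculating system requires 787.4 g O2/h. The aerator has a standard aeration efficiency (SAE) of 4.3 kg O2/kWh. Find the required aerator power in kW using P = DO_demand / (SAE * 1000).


SAE in g O2/kWh = 4.3 * 1000 = 4300 g/kWh
P = DO_demand / SAE_g = 787.4 / 4300 = 0.183116 kW

0.183116 kW


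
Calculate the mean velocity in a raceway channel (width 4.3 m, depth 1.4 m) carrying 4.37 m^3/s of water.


Cross-sectional area = W * d = 4.3 * 1.4 = 6.02 m^2
Velocity = Q / A = 4.37 / 6.02 = 0.725914 m/s

0.725914 m/s


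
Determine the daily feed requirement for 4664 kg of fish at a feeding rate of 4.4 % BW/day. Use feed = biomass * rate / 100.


Feeding rate fraction = 4.4% / 100 = 0.044
Daily feed = 4664 kg * 0.044 = 205.216 kg/day

205.216 kg/day


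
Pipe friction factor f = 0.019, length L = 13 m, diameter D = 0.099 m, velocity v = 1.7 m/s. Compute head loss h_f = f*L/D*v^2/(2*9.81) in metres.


v^2 = 1.7^2 = 2.89 m^2/s^2
L/D = 13/0.099 = 131.31313
h_f = f*(L/D)*v^2/(2g) = 0.019 * 131.31313 * 2.89 / 19.62 = 0.367503 m

0.367503 m


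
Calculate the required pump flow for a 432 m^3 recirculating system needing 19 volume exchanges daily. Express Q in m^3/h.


Daily recirculation volume = 432 m^3 * 19 = 8208 m^3/day
Flow rate Q = daily volume / 24 h = 8208 / 24 = 342 m^3/h

342 m^3/h


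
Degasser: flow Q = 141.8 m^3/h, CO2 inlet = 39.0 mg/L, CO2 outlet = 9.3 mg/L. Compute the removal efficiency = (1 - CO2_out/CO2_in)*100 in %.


CO2_out / CO2_in = 9.3 / 39.0 = 0.23846154
Fraction remaining = 0.23846154
efficiency = (1 - 0.23846154) * 100 = 76.1538 %

76.1538 %


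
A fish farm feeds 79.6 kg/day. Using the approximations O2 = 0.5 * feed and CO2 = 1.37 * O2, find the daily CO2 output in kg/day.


O2 = 79.6 * 0.5 = 39.8
CO2 = 39.8 * 1.37 = 54.526

54.526 kg/day


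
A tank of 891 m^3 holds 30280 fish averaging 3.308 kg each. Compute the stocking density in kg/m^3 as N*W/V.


Total biomass = 30280 fish * 3.308 kg = 100166.24 kg
Density = total biomass / volume = 100166.24 / 891 = 112.42 kg/m^3

112.42 kg/m^3


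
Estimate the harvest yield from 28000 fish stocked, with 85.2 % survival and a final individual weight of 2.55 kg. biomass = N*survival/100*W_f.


Survivors = 28000 * 85.2/100 = 23856 fish
Harvest biomass = survivors * W_f = 23856 * 2.55 = 60832.8 kg

60832.8 kg


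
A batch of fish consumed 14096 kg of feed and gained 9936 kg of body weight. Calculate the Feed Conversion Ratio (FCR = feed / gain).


FCR = feed consumed / weight gained
FCR = 14096 kg / 9936 kg = 1.41868

1.41868


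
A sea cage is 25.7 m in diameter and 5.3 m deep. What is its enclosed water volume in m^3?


r = d/2 = 25.7/2 = 12.85 m
Base area = pi*r^2 = pi*12.85^2 = 518.74763 m^2
Volume = 518.74763 * 5.3 = 2749.36 m^3

2749.36 m^3


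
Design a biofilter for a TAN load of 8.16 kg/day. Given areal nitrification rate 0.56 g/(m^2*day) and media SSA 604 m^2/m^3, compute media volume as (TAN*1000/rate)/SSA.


A = 8.16*1000 / 0.56 = 14571.429 m^2
V = 14571.429 / 604 = 24.1249

24.1249 m^3


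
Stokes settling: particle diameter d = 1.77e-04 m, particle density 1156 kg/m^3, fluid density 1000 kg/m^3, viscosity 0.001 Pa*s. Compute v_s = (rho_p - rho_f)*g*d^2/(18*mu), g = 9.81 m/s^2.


Density difference: rho_p - rho_f = 1156 - 1000 = 156 kg/m^3
d^2 = (1.77e-04)^2 = 3.1329e-08 m^2
Numerator = (rho_p - rho_f) * g * d^2 = 156 * 9.81 * 3.1329e-08 = 4.7944648e-05
Denominator = 18 * mu = 18 * 0.001 = 0.018
v_s = 4.7944648e-05 / 0.018 = 0.00266359 m/s
Check: Re = rho_f * v_s * d / mu = 1000 * 0.00266359 * 1.77e-04 / 0.001 = 0.471 < 1, so Stokes' law applies.

0.00266359 m/s


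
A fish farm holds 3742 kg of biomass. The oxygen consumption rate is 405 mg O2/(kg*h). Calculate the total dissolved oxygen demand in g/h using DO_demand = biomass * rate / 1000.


Total O2 consumption (mg/h) = 3742 kg * 405 mg/(kg*h) = 1515510 mg/h
Convert to g/h: 1515510 / 1000 = 1515.51 g/h

1515.51 g/h


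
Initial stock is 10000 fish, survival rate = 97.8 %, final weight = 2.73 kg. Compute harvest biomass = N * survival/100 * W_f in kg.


Survivors = 10000 * 97.8/100 = 9780 fish
Harvest biomass = survivors * W_f = 9780 * 2.73 = 26699.4 kg

26699.4 kg


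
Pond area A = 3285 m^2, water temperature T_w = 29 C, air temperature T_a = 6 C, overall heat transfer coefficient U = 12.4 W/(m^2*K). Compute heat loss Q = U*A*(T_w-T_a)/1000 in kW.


Temperature difference dT = 29 - 6 = 23 K
Heat loss (W) = U * A * dT = 12.4 * 3285 * 23 = 936882 W
Convert to kW: 936882 / 1000 = 936.882 kW

936.882 kW


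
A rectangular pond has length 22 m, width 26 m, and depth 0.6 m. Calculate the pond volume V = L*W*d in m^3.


Base area = L * W = 22 * 26 = 572 m^2
Volume = area * depth = 572 * 0.6 = 343.2 m^3

343.2 m^3


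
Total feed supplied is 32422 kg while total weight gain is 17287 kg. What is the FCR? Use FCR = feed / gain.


FCR = feed consumed / weight gained
FCR = 32422 kg / 17287 kg = 1.87551

1.87551


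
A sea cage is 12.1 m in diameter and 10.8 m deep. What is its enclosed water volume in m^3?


r = d/2 = 12.1/2 = 6.05 m
Base area = pi*r^2 = pi*6.05^2 = 114.99015 m^2
Volume = 114.99015 * 10.8 = 1241.89 m^3

1241.89 m^3


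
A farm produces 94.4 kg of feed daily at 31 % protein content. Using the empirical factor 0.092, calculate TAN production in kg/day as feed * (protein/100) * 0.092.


Protein in feed = 94.4 * 31/100 = 29.264 kg/day
TAN = protein * 0.092 = 29.264 * 0.092 = 2.692288 kg/day

2.692288 kg/day


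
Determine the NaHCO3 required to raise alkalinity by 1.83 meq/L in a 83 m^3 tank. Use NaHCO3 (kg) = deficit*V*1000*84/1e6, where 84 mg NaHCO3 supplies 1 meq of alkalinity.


Tank volume in L = 83 m^3 * 1000 = 83000 L
Total meq required = 1.83 meq/L * 83000 L = 151890 meq
NaHCO3 mass = 151890 meq * 84 mg/meq / 1e6 = 12.7588 kg

12.7588 kg


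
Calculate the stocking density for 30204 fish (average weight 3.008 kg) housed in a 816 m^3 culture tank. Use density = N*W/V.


Total biomass = 30204 fish * 3.008 kg = 90853.632 kg
Density = total biomass / volume = 90853.632 / 816 = 111.34 kg/m^3

111.34 kg/m^3


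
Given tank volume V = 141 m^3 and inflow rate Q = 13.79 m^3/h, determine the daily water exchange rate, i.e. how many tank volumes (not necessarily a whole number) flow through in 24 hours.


Daily flow volume = 13.79 m^3/h * 24 h = 330.96 m^3/day
Exchanges = daily flow / tank volume = 330.96 / 141 = 2.34723 exchanges/day

2.34723 exchanges/day


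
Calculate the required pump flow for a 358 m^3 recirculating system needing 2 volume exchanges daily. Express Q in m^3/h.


Daily recirculation volume = 358 m^3 * 2 = 716 m^3/day
Flow rate Q = daily volume / 24 h = 716 / 24 = 29.8333 m^3/h

29.8333 m^3/h


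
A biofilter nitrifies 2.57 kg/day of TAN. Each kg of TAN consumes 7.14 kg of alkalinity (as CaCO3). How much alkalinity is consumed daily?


Alkalinity factor: 7.14 kg CaCO3 consumed per kg TAN nitrified
alk = 2.57 kg TAN * 7.14 = 18.3498 kg CaCO3/day

18.3498 kg CaCO3/day


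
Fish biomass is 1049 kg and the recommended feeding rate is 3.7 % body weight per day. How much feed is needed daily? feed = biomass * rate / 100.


Feeding rate fraction = 3.7% / 100 = 0.037
Daily feed = 1049 kg * 0.037 = 38.813 kg/day

38.813 kg/day


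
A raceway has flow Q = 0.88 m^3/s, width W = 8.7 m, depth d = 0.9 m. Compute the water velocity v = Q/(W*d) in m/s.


Cross-sectional area = W * d = 8.7 * 0.9 = 7.83 m^2
Velocity = Q / A = 0.88 / 7.83 = 0.112388 m/s

0.112388 m/s


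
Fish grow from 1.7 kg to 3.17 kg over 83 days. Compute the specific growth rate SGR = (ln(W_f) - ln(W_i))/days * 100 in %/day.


ln(W_f) = ln(3.17) = 1.1537316
ln(W_i) = ln(1.7) = 0.53062825
ln(W_f) - ln(W_i) = 1.1537316 - 0.53062825 = 0.62310335
SGR = 0.62310335 / 83 * 100 = 0.750727 %/day

0.750727 %/day


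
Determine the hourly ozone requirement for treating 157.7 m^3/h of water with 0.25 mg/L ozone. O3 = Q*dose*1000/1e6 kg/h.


O3 demand (mg/h) = Q * dose * 1000 = 157.7 * 0.25 * 1000 = 39425 mg/h
Convert mg to kg: 39425 / 1e6 = 0.039425 kg/h

0.039425 kg/h


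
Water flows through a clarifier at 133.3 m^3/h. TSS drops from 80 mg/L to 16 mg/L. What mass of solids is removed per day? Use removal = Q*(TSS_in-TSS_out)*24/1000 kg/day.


Concentration drop: TSS_in - TSS_out = 80 - 16 = 64 mg/L
Hourly solids removed = Q * dTSS = 133.3 m^3/h * 64 mg/L = 8531.2 g/h  (m^3/h * mg/L = g/h)
Daily solids removed = 8531.2 * 24 = 204748.8 g/day
Convert g to kg: 204748.8 / 1000 = 204.7488 kg/day

204.7488 kg/day


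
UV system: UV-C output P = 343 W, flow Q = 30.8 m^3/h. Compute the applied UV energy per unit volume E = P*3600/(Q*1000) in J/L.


Energy delivered per hour = 343 W * 3600 s = 1234800 J/h
Volume treated per hour = 30.8 m^3/h * 1000 = 30800 L/h
dose = 1234800 / 30800 = 40.0909 J/L

40.0909 J/L


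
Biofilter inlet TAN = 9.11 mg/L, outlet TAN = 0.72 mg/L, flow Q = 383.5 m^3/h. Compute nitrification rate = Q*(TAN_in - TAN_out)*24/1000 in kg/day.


Concentration drop: TAN_in - TAN_out = 9.11 - 0.72 = 8.39 mg/L
Hourly TAN removed = Q * dTAN = 383.5 m^3/h * 8.39 mg/L = 3217.565 g/h  (m^3/h * mg/L = g/h)
Daily TAN removed = 3217.565 * 24 = 77221.56 g/day
Convert to kg/day: 77221.56 / 1000 = 77.22156 kg/day

77.22156 kg/day


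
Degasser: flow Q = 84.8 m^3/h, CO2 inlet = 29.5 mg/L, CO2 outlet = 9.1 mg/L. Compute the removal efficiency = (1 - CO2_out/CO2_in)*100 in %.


CO2_out / CO2_in = 9.1 / 29.5 = 0.30847458
Fraction remaining = 0.30847458
efficiency = (1 - 0.30847458) * 100 = 69.1525 %

69.1525 %


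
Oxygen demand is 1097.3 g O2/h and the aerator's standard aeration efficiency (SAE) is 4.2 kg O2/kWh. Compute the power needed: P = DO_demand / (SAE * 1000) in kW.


SAE in g O2/kWh = 4.2 * 1000 = 4200 g/kWh
P = DO_demand / SAE_g = 1097.3 / 4200 = 0.261262 kW

0.261262 kW


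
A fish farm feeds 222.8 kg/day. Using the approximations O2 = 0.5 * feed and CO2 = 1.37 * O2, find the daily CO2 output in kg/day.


O2 = 222.8 * 0.5 = 111.4
CO2 = 111.4 * 1.37 = 152.618

152.618 kg/day


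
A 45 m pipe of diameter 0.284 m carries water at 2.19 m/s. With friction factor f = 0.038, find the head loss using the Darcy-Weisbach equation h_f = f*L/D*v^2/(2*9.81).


v^2 = 2.19^2 = 4.7961 m^2/s^2
L/D = 45/0.284 = 158.4507
h_f = f*(L/D)*v^2/(2g) = 0.038 * 158.4507 * 4.7961 / 19.62 = 1.47186 m

1.47186 m


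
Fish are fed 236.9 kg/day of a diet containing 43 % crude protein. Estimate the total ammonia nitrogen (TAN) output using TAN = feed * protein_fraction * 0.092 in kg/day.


Protein in feed = 236.9 * 43/100 = 101.867 kg/day
TAN = protein * 0.092 = 101.867 * 0.092 = 9.371764 kg/day

9.371764 kg/day


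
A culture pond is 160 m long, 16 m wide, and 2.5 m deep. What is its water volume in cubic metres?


Base area = L * W = 160 * 16 = 2560 m^2
Volume = area * depth = 2560 * 2.5 = 6400 m^3

6400 m^3


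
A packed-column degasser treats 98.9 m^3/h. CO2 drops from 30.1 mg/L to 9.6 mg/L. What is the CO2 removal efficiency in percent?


CO2_out / CO2_in = 9.6 / 30.1 = 0.31893688
Fraction remaining = 0.31893688
efficiency = (1 - 0.31893688) * 100 = 68.1063 %

68.1063 %


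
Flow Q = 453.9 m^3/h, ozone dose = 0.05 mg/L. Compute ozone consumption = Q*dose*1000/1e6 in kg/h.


O3 demand (mg/h) = Q * dose * 1000 = 453.9 * 0.05 * 1000 = 22695 mg/h
Convert mg to kg: 22695 / 1e6 = 0.022695 kg/h

0.022695 kg/h


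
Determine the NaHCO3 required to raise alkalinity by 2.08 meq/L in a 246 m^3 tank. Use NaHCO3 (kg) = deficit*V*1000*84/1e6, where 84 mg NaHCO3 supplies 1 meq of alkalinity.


Tank volume in L = 246 m^3 * 1000 = 246000 L
Total meq required = 2.08 meq/L * 246000 L = 511680 meq
NaHCO3 mass = 511680 meq * 84 mg/meq / 1e6 = 42.9811 kg

42.9811 kg


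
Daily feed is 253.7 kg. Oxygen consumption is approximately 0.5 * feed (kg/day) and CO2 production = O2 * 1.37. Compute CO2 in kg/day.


O2 = 253.7 * 0.5 = 126.85
CO2 = 126.85 * 1.37 = 173.7845

173.7845 kg/day


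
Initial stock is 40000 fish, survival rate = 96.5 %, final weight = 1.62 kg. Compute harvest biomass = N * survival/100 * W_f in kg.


Survivors = 40000 * 96.5/100 = 38600 fish
Harvest biomass = survivors * W_f = 38600 * 1.62 = 62532 kg

62532 kg


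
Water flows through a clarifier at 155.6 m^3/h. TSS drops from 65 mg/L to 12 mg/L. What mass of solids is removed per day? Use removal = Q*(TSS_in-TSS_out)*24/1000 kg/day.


Concentration drop: TSS_in - TSS_out = 65 - 12 = 53 mg/L
Hourly solids removed = Q * dTSS = 155.6 m^3/h * 53 mg/L = 8246.8 g/h  (m^3/h * mg/L = g/h)
Daily solids removed = 8246.8 * 24 = 197923.2 g/day
Convert g to kg: 197923.2 / 1000 = 197.9232 kg/day

197.9232 kg/day


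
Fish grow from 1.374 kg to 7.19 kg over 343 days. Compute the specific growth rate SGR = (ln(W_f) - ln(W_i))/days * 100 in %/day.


ln(W_f) = ln(7.19) = 1.9726912
ln(W_i) = ln(1.374) = 0.31772619
ln(W_f) - ln(W_i) = 1.9726912 - 0.31772619 = 1.654965
SGR = 1.654965 / 343 * 100 = 0.482497 %/day

0.482497 %/day


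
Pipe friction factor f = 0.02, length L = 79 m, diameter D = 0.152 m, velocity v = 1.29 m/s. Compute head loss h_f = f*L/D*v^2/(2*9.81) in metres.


v^2 = 1.29^2 = 1.6641 m^2/s^2
L/D = 79/0.152 = 519.73684
h_f = f*(L/D)*v^2/(2g) = 0.02 * 519.73684 * 1.6641 / 19.62 = 0.881645 m

0.881645 m


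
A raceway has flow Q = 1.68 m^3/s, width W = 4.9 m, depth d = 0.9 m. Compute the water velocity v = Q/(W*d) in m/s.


Cross-sectional area = W * d = 4.9 * 0.9 = 4.41 m^2
Velocity = Q / A = 1.68 / 4.41 = 0.380952 m/s

0.380952 m/s


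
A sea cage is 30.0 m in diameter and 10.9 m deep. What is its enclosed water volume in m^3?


r = d/2 = 30.0/2 = 15 m
Base area = pi*r^2 = pi*15^2 = 706.85835 m^2
Volume = 706.85835 * 10.9 = 7704.76 m^3

7704.76 m^3


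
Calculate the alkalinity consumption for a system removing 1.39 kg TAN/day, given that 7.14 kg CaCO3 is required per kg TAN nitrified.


Alkalinity factor: 7.14 kg CaCO3 consumed per kg TAN nitrified
alk = 1.39 kg TAN * 7.14 = 9.9246 kg CaCO3/day

9.9246 kg CaCO3/day


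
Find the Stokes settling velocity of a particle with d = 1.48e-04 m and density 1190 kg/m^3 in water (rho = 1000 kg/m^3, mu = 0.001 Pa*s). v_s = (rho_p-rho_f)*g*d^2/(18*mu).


Density difference: rho_p - rho_f = 1190 - 1000 = 190 kg/m^3
d^2 = (1.48e-04)^2 = 2.1904e-08 m^2
Numerator = (rho_p - rho_f) * g * d^2 = 190 * 9.81 * 2.1904e-08 = 4.0826866e-05
Denominator = 18 * mu = 18 * 0.001 = 0.018
v_s = 4.0826866e-05 / 0.018 = 0.00226816 m/s
Check: Re = rho_f * v_s * d / mu = 1000 * 0.00226816 * 1.48e-04 / 0.001 = 0.336 < 1, so Stokes' law applies.

0.00226816 m/s


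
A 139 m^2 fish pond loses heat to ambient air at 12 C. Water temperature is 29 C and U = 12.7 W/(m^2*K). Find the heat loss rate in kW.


Temperature difference dT = 29 - 12 = 17 K
Heat loss (W) = U * A * dT = 12.7 * 139 * 17 = 30010.1 W
Convert to kW: 30010.1 / 1000 = 30.0101 kW

30.0101 kW


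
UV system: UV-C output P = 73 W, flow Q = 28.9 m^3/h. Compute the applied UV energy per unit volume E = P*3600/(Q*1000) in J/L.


Energy delivered per hour = 73 W * 3600 s = 262800 J/h
Volume treated per hour = 28.9 m^3/h * 1000 = 28900 L/h
dose = 262800 / 28900 = 9.09343 J/L

9.09343 J/L


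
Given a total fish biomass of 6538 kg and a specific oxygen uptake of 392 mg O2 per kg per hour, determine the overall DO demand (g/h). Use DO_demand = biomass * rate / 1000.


Total O2 consumption (mg/h) = 6538 kg * 392 mg/(kg*h) = 2562896 mg/h
Convert to g/h: 2562896 / 1000 = 2562.896 g/h

2562.896 g/h


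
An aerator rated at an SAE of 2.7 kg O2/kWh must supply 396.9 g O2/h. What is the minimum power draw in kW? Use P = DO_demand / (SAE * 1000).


SAE in g O2/kWh = 2.7 * 1000 = 2700 g/kWh
P = DO_demand / SAE_g = 396.9 / 2700 = 0.147 kW

0.147 kW


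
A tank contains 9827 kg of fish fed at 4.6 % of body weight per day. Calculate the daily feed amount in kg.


Feeding rate fraction = 4.6% / 100 = 0.046
Daily feed = 9827 kg * 0.046 = 452.042 kg/day

452.042 kg/day


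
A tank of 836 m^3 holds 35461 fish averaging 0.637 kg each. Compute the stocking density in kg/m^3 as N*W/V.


Total biomass = 35461 fish * 0.637 kg = 22588.657 kg
Density = total biomass / volume = 22588.657 / 836 = 27.0199 kg/m^3

27.0199 kg/m^3


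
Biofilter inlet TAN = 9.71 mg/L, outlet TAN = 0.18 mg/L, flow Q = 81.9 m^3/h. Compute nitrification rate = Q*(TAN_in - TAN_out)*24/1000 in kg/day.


Concentration drop: TAN_in - TAN_out = 9.71 - 0.18 = 9.53 mg/L
Hourly TAN removed = Q * dTAN = 81.9 m^3/h * 9.53 mg/L = 780.507 g/h  (m^3/h * mg/L = g/h)
Daily TAN removed = 780.507 * 24 = 18732.168 g/day
Convert to kg/day: 18732.168 / 1000 = 18.732168 kg/day

18.732168 kg/day


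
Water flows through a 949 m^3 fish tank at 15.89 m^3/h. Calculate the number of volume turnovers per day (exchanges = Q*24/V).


Daily flow volume = 15.89 m^3/h * 24 h = 381.36 m^3/day
Exchanges = daily flow / tank volume = 381.36 / 949 = 0.401855 exchanges/day

0.401855 exchanges/day


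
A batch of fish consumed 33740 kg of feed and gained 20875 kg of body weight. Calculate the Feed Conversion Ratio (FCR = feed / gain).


FCR = feed consumed / weight gained
FCR = 33740 kg / 20875 kg = 1.61629

1.61629


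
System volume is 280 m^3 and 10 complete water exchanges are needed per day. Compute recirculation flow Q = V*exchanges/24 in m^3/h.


Daily recirculation volume = 280 m^3 * 10 = 2800 m^3/day
Flow rate Q = daily volume / 24 h = 2800 / 24 = 116.667 m^3/h

116.667 m^3/h


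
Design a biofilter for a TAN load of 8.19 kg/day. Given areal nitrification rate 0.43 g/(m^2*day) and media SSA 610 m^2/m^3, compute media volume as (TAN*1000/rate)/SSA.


A = 8.19*1000 / 0.43 = 19046.512 m^2
V = 19046.512 / 610 = 31.2238

31.2238 m^3


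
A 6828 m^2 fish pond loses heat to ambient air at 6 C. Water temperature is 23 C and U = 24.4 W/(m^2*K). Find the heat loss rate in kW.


Temperature difference dT = 23 - 6 = 17 K
Heat loss (W) = U * A * dT = 24.4 * 6828 * 17 = 2832254.4 W
Convert to kW: 2832254.4 / 1000 = 2832.2544 kW

2832.2544 kW


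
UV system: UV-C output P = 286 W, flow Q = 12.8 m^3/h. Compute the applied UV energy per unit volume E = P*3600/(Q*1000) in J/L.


Energy delivered per hour = 286 W * 3600 s = 1029600 J/h
Volume treated per hour = 12.8 m^3/h * 1000 = 12800 L/h
dose = 1029600 / 12800 = 80.4375 J/L

80.4375 J/L


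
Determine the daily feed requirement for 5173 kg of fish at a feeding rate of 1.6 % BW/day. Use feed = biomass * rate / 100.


Feeding rate fraction = 1.6% / 100 = 0.016
Daily feed = 5173 kg * 0.016 = 82.768 kg/day

82.768 kg/day


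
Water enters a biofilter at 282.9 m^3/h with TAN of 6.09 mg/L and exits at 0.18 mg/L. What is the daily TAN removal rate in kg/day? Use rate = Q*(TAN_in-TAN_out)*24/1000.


Concentration drop: TAN_in - TAN_out = 6.09 - 0.18 = 5.91 mg/L
Hourly TAN removed = Q * dTAN = 282.9 m^3/h * 5.91 mg/L = 1671.939 g/h  (m^3/h * mg/L = g/h)
Daily TAN removed = 1671.939 * 24 = 40126.536 g/day
Convert to kg/day: 40126.536 / 1000 = 40.126536 kg/day

40.126536 kg/day


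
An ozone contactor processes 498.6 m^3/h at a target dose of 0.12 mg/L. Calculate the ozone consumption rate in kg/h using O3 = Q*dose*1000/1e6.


O3 demand (mg/h) = Q * dose * 1000 = 498.6 * 0.12 * 1000 = 59832 mg/h
Convert mg to kg: 59832 / 1e6 = 0.059832 kg/h

0.059832 kg/h


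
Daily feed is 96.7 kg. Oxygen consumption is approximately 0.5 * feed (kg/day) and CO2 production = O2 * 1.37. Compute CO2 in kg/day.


O2 = 96.7 * 0.5 = 48.35
CO2 = 48.35 * 1.37 = 66.2395

66.2395 kg/day


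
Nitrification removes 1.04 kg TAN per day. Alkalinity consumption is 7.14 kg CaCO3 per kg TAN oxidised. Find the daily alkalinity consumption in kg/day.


Alkalinity factor: 7.14 kg CaCO3 consumed per kg TAN nitrified
alk = 1.04 kg TAN * 7.14 = 7.4256 kg CaCO3/day

7.4256 kg CaCO3/day


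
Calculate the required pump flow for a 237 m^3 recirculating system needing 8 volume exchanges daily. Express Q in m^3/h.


Daily recirculation volume = 237 m^3 * 8 = 1896 m^3/day
Flow rate Q = daily volume / 24 h = 1896 / 24 = 79 m^3/h

79 m^3/h


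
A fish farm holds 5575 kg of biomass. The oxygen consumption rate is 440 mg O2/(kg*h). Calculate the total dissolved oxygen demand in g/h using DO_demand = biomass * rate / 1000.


Total O2 consumption (mg/h) = 5575 kg * 440 mg/(kg*h) = 2453000 mg/h
Convert to g/h: 2453000 / 1000 = 2453 g/h

2453 g/h


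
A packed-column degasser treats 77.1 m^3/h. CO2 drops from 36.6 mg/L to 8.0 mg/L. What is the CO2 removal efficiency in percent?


CO2_out / CO2_in = 8.0 / 36.6 = 0.21857923
Fraction remaining = 0.21857923
efficiency = (1 - 0.21857923) * 100 = 78.1421 %

78.1421 %


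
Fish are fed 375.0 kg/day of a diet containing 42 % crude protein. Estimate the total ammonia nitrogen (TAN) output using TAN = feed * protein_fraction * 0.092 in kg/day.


Protein in feed = 375.0 * 42/100 = 157.5 kg/day
TAN = protein * 0.092 = 157.5 * 0.092 = 14.49 kg/day

14.49 kg/day


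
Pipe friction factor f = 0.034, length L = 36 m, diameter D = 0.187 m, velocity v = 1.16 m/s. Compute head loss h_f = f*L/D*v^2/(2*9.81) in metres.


v^2 = 1.16^2 = 1.3456 m^2/s^2
L/D = 36/0.187 = 192.51337
h_f = f*(L/D)*v^2/(2g) = 0.034 * 192.51337 * 1.3456 / 19.62 = 0.448907 m

0.448907 m


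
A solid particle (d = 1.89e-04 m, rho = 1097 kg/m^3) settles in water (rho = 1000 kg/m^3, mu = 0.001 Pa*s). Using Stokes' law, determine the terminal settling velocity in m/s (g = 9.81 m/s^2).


Density difference: rho_p - rho_f = 1097 - 1000 = 97 kg/m^3
d^2 = (1.89e-04)^2 = 3.5721e-08 m^2
Numerator = (rho_p - rho_f) * g * d^2 = 97 * 9.81 * 3.5721e-08 = 3.3991032e-05
Denominator = 18 * mu = 18 * 0.001 = 0.018
v_s = 3.3991032e-05 / 0.018 = 0.00188839 m/s
Check: Re = rho_f * v_s * d / mu = 1000 * 0.00188839 * 1.89e-04 / 0.001 = 0.357 < 1, so Stokes' law applies.

0.00188839 m/s


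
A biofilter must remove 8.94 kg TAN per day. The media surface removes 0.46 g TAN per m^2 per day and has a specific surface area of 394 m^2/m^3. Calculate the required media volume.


A = 8.94*1000 / 0.46 = 19434.783 m^2
V = 19434.783 / 394 = 49.3269

49.3269 m^3


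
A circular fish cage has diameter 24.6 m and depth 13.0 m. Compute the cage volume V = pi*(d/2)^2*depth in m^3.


r = d/2 = 24.6/2 = 12.3 m
Base area = pi*r^2 = pi*12.3^2 = 475.29155 m^2
Volume = 475.29155 * 13.0 = 6178.79 m^3

6178.79 m^3


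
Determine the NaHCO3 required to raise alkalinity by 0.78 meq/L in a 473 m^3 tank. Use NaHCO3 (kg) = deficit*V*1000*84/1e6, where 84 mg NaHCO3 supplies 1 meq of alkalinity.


Tank volume in L = 473 m^3 * 1000 = 473000 L
Total meq required = 0.78 meq/L * 473000 L = 368940 meq
NaHCO3 mass = 368940 meq * 84 mg/meq / 1e6 = 30.991 kg

30.991 kg


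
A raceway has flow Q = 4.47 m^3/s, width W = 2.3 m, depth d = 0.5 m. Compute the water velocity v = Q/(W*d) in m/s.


Cross-sectional area = W * d = 2.3 * 0.5 = 1.15 m^2
Velocity = Q / A = 4.47 / 1.15 = 3.88696 m/s

3.88696 m/s


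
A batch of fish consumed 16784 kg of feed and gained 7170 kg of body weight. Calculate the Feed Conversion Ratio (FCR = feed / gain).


FCR = feed consumed / weight gained
FCR = 16784 kg / 7170 kg = 2.34086

2.34086


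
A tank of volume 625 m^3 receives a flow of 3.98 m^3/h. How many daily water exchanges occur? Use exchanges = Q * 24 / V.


Daily flow volume = 3.98 m^3/h * 24 h = 95.52 m^3/day
Exchanges = daily flow / tank volume = 95.52 / 625 = 0.152832 exchanges/day

0.152832 exchanges/day


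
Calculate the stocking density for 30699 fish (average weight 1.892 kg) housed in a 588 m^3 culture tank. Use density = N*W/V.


Total biomass = 30699 fish * 1.892 kg = 58082.508 kg
Density = total biomass / volume = 58082.508 / 588 = 98.7798 kg/m^3

98.7798 kg/m^3


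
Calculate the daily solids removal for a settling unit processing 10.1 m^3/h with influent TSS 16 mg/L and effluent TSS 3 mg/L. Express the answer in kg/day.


Concentration drop: TSS_in - TSS_out = 16 - 3 = 13 mg/L
Hourly solids removed = Q * dTSS = 10.1 m^3/h * 13 mg/L = 131.3 g/h  (m^3/h * mg/L = g/h)
Daily solids removed = 131.3 * 24 = 3151.2 g/day
Convert g to kg: 3151.2 / 1000 = 3.1512 kg/day

3.1512 kg/day


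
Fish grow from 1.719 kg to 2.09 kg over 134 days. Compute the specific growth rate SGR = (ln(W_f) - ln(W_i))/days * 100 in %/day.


ln(W_f) = ln(2.09) = 0.73716407
ln(W_i) = ln(1.719) = 0.54174273
ln(W_f) - ln(W_i) = 0.73716407 - 0.54174273 = 0.19542134
SGR = 0.19542134 / 134 * 100 = 0.145837 %/day

0.145837 %/day


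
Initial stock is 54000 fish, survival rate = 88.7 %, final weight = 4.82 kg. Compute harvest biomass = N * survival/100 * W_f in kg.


Survivors = 54000 * 88.7/100 = 47898 fish
Harvest biomass = survivors * W_f = 47898 * 4.82 = 230868.36 kg

230868.36 kg


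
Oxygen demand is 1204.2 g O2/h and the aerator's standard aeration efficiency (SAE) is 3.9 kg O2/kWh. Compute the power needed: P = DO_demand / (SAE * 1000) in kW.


SAE in g O2/kWh = 3.9 * 1000 = 3900 g/kWh
P = DO_demand / SAE_g = 1204.2 / 3900 = 0.308769 kW

0.308769 kW


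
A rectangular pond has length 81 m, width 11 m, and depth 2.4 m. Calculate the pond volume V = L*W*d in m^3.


Base area = L * W = 81 * 11 = 891 m^2
Volume = area * depth = 891 * 2.4 = 2138.4 m^3

2138.4 m^3


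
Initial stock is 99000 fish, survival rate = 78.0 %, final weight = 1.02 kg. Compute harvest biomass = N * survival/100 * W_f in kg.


Survivors = 99000 * 78.0/100 = 77220 fish
Harvest biomass = survivors * W_f = 77220 * 1.02 = 78764.4 kg

78764.4 kg


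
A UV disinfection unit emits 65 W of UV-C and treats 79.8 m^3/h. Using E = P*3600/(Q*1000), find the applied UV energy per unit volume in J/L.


Energy delivered per hour = 65 W * 3600 s = 234000 J/h
Volume treated per hour = 79.8 m^3/h * 1000 = 79800 L/h
dose = 234000 / 79800 = 2.93233 J/L

2.93233 J/L


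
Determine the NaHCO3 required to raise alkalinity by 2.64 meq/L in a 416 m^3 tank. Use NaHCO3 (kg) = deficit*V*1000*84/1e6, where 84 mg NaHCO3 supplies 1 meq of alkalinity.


Tank volume in L = 416 m^3 * 1000 = 416000 L
Total meq required = 2.64 meq/L * 416000 L = 1098240 meq
NaHCO3 mass = 1098240 meq * 84 mg/meq / 1e6 = 92.2522 kg

92.2522 kg


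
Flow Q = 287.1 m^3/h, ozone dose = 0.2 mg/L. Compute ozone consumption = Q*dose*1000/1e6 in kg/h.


O3 demand (mg/h) = Q * dose * 1000 = 287.1 * 0.2 * 1000 = 57420 mg/h
Convert mg to kg: 57420 / 1e6 = 0.05742 kg/h

0.05742 kg/h


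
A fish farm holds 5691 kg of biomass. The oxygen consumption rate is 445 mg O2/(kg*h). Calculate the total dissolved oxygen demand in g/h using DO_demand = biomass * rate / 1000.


Total O2 consumption (mg/h) = 5691 kg * 445 mg/(kg*h) = 2532495 mg/h
Convert to g/h: 2532495 / 1000 = 2532.495 g/h

2532.495 g/h


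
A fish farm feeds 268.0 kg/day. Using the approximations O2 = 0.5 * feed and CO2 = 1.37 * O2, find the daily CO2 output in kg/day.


O2 = 268.0 * 0.5 = 134
CO2 = 134 * 1.37 = 183.58

183.58 kg/day


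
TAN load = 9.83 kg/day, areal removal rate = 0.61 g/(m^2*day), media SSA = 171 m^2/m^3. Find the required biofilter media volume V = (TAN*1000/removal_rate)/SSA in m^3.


A = 9.83*1000 / 0.61 = 16114.754 m^2
V = 16114.754 / 171 = 94.2383

94.2383 m^3


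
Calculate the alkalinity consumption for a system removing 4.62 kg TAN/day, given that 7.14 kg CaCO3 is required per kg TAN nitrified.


Alkalinity factor: 7.14 kg CaCO3 consumed per kg TAN nitrified
alk = 4.62 kg TAN * 7.14 = 32.9868 kg CaCO3/day

32.9868 kg CaCO3/day


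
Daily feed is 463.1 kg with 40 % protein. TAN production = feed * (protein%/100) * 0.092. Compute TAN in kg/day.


Protein in feed = 463.1 * 40/100 = 185.24 kg/day
TAN = protein * 0.092 = 185.24 * 0.092 = 17.04208 kg/day

17.04208 kg/day


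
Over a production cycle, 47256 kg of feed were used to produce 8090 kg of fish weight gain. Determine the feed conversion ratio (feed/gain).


FCR = feed consumed / weight gained
FCR = 47256 kg / 8090 kg = 5.84129

5.84129


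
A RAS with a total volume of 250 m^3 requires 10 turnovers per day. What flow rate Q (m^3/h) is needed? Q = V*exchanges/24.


Daily recirculation volume = 250 m^3 * 10 = 2500 m^3/day
Flow rate Q = daily volume / 24 h = 2500 / 24 = 104.167 m^3/h

104.167 m^3/h


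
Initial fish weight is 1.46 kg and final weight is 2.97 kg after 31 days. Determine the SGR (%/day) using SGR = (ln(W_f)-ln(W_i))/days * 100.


ln(W_f) = ln(2.97) = 1.088562
ln(W_i) = ln(1.46) = 0.37843644
ln(W_f) - ln(W_i) = 1.088562 - 0.37843644 = 0.71012556
SGR = 0.71012556 / 31 * 100 = 2.29073 %/day

2.29073 %/day


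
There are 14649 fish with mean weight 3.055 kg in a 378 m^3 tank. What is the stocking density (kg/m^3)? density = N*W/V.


Total biomass = 14649 fish * 3.055 kg = 44752.695 kg
Density = total biomass / volume = 44752.695 / 378 = 118.393 kg/m^3

118.393 kg/m^3


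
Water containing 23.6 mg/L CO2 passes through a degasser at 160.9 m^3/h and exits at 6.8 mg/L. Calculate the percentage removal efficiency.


CO2_out / CO2_in = 6.8 / 23.6 = 0.28813559
Fraction remaining = 0.28813559
efficiency = (1 - 0.28813559) * 100 = 71.1864 %

71.1864 %


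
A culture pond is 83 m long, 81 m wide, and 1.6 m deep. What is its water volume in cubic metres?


Base area = L * W = 83 * 81 = 6723 m^2
Volume = area * depth = 6723 * 1.6 = 10756.8 m^3

10756.8 m^3


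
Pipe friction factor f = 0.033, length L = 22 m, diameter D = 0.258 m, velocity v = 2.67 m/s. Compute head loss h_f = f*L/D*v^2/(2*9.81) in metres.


v^2 = 2.67^2 = 7.1289 m^2/s^2
L/D = 22/0.258 = 85.271318
h_f = f*(L/D)*v^2/(2g) = 0.033 * 85.271318 * 7.1289 / 19.62 = 1.02245 m

1.02245 m


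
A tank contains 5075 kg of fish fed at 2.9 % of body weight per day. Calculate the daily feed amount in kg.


Feeding rate fraction = 2.9% / 100 = 0.029
Daily feed = 5075 kg * 0.029 = 147.175 kg/day

147.175 kg/day


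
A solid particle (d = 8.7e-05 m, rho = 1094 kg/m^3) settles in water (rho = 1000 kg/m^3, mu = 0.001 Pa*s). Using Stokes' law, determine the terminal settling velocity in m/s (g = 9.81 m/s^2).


Density difference: rho_p - rho_f = 1094 - 1000 = 94 kg/m^3
d^2 = (8.7e-05)^2 = 7.569e-09 m^2
Numerator = (rho_p - rho_f) * g * d^2 = 94 * 9.81 * 7.569e-09 = 6.9796777e-06
Denominator = 18 * mu = 18 * 0.001 = 0.018
v_s = 6.9796777e-06 / 0.018 = 3.8776e-04 m/s
Check: Re = rho_f * v_s * d / mu = 1000 * 3.8776e-04 * 8.7e-05 / 0.001 = 0.0337 < 1, so Stokes' law applies.

3.8776e-04 m/s


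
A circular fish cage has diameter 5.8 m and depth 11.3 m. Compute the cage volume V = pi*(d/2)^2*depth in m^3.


r = d/2 = 5.8/2 = 2.9 m
Base area = pi*r^2 = pi*2.9^2 = 26.420794 m^2
Volume = 26.420794 * 11.3 = 298.555 m^3

298.555 m^3


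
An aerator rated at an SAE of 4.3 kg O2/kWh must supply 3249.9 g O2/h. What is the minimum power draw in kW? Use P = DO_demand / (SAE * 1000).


SAE in g O2/kWh = 4.3 * 1000 = 4300 g/kWh
P = DO_demand / SAE_g = 3249.9 / 4300 = 0.755791 kW

0.755791 kW


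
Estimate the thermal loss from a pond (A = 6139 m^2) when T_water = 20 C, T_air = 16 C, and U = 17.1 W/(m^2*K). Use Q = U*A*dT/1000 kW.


Temperature difference dT = 20 - 16 = 4 K
Heat loss (W) = U * A * dT = 17.1 * 6139 * 4 = 419907.6 W
Convert to kW: 419907.6 / 1000 = 419.9076 kW

419.9076 kW


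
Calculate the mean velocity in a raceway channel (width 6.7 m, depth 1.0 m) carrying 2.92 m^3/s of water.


Cross-sectional area = W * d = 6.7 * 1.0 = 6.7 m^2
Velocity = Q / A = 2.92 / 6.7 = 0.435821 m/s

0.435821 m/s


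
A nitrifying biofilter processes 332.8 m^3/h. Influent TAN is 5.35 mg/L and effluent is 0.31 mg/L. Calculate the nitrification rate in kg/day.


Concentration drop: TAN_in - TAN_out = 5.35 - 0.31 = 5.04 mg/L
Hourly TAN removed = Q * dTAN = 332.8 m^3/h * 5.04 mg/L = 1677.312 g/h  (m^3/h * mg/L = g/h)
Daily TAN removed = 1677.312 * 24 = 40255.488 g/day
Convert to kg/day: 40255.488 / 1000 = 40.255488 kg/day

40.255488 kg/day


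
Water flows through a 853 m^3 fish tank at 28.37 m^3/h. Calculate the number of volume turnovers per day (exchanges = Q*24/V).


Daily flow volume = 28.37 m^3/h * 24 h = 680.88 m^3/day
Exchanges = daily flow / tank volume = 680.88 / 853 = 0.798218 exchanges/day

0.798218 exchanges/day


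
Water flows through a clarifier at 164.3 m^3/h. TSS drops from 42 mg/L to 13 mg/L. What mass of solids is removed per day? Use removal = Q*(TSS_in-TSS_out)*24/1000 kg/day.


Concentration drop: TSS_in - TSS_out = 42 - 13 = 29 mg/L
Hourly solids removed = Q * dTSS = 164.3 m^3/h * 29 mg/L = 4764.7 g/h  (m^3/h * mg/L = g/h)
Daily solids removed = 4764.7 * 24 = 114352.8 g/day
Convert g to kg: 114352.8 / 1000 = 114.3528 kg/day

114.3528 kg/day


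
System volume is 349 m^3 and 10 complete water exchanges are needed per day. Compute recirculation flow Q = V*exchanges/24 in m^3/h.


Daily recirculation volume = 349 m^3 * 10 = 3490 m^3/day
Flow rate Q = daily volume / 24 h = 3490 / 24 = 145.417 m^3/h

145.417 m^3/h


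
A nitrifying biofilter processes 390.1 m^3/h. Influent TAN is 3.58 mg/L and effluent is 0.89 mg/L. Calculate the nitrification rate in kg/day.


Concentration drop: TAN_in - TAN_out = 3.58 - 0.89 = 2.69 mg/L
Hourly TAN removed = Q * dTAN = 390.1 m^3/h * 2.69 mg/L = 1049.369 g/h  (m^3/h * mg/L = g/h)
Daily TAN removed = 1049.369 * 24 = 25184.856 g/day
Convert to kg/day: 25184.856 / 1000 = 25.184856 kg/day

25.184856 kg/day


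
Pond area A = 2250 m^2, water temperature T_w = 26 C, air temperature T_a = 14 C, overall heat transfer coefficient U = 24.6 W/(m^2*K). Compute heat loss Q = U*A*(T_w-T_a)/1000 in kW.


Temperature difference dT = 26 - 14 = 12 K
Heat loss (W) = U * A * dT = 24.6 * 2250 * 12 = 664200 W
Convert to kW: 664200 / 1000 = 664.2 kW

664.2 kW


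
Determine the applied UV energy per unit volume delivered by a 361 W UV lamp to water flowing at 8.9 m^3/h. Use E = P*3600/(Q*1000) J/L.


Energy delivered per hour = 361 W * 3600 s = 1299600 J/h
Volume treated per hour = 8.9 m^3/h * 1000 = 8900 L/h
dose = 1299600 / 8900 = 146.022 J/L

146.022 J/L


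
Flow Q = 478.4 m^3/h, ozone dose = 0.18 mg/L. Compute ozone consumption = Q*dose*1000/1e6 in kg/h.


O3 demand (mg/h) = Q * dose * 1000 = 478.4 * 0.18 * 1000 = 86112 mg/h
Convert mg to kg: 86112 / 1e6 = 0.086112 kg/h

0.086112 kg/h


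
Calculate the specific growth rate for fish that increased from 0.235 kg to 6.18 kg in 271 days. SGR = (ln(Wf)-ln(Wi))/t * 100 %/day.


ln(W_f) = ln(6.18) = 1.8213183
ln(W_i) = ln(0.235) = -1.4481698
ln(W_f) - ln(W_i) = 1.8213183 - -1.4481698 = 3.2694881
SGR = 3.2694881 / 271 * 100 = 1.20645 %/day

1.20645 %/day


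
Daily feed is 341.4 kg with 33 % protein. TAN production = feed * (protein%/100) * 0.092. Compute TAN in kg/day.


Protein in feed = 341.4 * 33/100 = 112.662 kg/day
TAN = protein * 0.092 = 112.662 * 0.092 = 10.364904 kg/day

10.364904 kg/day


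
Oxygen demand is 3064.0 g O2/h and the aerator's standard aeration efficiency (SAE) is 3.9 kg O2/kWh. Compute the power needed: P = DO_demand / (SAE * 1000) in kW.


SAE in g O2/kWh = 3.9 * 1000 = 3900 g/kWh
P = DO_demand / SAE_g = 3064.0 / 3900 = 0.785641 kW

0.785641 kW


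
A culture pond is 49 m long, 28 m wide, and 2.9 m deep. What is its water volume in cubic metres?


Base area = L * W = 49 * 28 = 1372 m^2
Volume = area * depth = 1372 * 2.9 = 3978.8 m^3

3978.8 m^3


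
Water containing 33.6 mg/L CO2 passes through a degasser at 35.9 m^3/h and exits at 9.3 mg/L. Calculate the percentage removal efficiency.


CO2_out / CO2_in = 9.3 / 33.6 = 0.27678571
Fraction remaining = 0.27678571
efficiency = (1 - 0.27678571) * 100 = 72.3214 %

72.3214 %


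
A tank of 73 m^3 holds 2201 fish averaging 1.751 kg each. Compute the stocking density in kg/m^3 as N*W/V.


Total biomass = 2201 fish * 1.751 kg = 3853.951 kg
Density = total biomass / volume = 3853.951 / 73 = 52.7938 kg/m^3

52.7938 kg/m^3


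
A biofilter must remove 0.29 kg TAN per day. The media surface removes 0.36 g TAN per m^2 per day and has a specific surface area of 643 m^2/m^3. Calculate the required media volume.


A = 0.29*1000 / 0.36 = 805.55556 m^2
V = 805.55556 / 643 = 1.25281

1.25281 m^3


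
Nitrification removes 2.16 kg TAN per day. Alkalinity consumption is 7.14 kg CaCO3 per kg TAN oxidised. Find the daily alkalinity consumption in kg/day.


Alkalinity factor: 7.14 kg CaCO3 consumed per kg TAN nitrified
alk = 2.16 kg TAN * 7.14 = 15.4224 kg CaCO3/day

15.4224 kg CaCO3/day


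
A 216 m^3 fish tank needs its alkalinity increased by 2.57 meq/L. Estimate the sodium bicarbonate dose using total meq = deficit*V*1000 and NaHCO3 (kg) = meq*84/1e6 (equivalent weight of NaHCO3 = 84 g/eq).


Tank volume in L = 216 m^3 * 1000 = 216000 L
Total meq required = 2.57 meq/L * 216000 L = 555120 meq
NaHCO3 mass = 555120 meq * 84 mg/meq / 1e6 = 46.6301 kg

46.6301 kg


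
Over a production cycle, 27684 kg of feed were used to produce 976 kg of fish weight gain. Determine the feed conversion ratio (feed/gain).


FCR = feed consumed / weight gained
FCR = 27684 kg / 976 kg = 28.3648

28.3648


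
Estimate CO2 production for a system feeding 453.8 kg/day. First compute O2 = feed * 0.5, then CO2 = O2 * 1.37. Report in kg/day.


O2 = 453.8 * 0.5 = 226.9
CO2 = 226.9 * 1.37 = 310.853

310.853 kg/day


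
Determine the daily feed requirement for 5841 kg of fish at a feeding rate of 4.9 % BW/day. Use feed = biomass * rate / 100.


Feeding rate fraction = 4.9% / 100 = 0.049
Daily feed = 5841 kg * 0.049 = 286.209 kg/day

286.209 kg/day


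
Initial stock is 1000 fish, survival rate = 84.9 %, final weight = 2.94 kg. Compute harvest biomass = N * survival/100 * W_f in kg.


Survivors = 1000 * 84.9/100 = 849 fish
Harvest biomass = survivors * W_f = 849 * 2.94 = 2496.06 kg

2496.06 kg
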